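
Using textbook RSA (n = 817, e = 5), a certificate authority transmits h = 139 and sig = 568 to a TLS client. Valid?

sig^5 mod 817 = 139
sig^5 mod 817 = 139 matches h.

yes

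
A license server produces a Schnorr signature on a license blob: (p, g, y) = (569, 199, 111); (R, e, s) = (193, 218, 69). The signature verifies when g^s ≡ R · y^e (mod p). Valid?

g^s mod p:
199^2 = 39601 ≡ 340
199^4 ≡ 340^2 = 115600 ≡ 93
199^8 ≡ 93^2 = 8649 ≡ 114
199^16 ≡ 114^2 = 12996 ≡ 478
199^32 ≡ 478^2 = 228484 ≡ 315
199^64 ≡ 315^2 = 99225 ≡ 219
69 = 64 + 4 + 1, so 199^69 ≡ 219·93·199 ≡ 46 (mod 569)
R · y^e mod p:
111^2 = 12321 ≡ 372
111^4 ≡ 372^2 = 138384 ≡ 117
111^8 ≡ 117^2 = 13689 ≡ 33
111^16 ≡ 33^2 = 1089 ≡ 520
111^32 ≡ 520^2 = 270400 ≡ 125
111^64 ≡ 125^2 = 15625 ≡ 262
111^128 ≡ 262^2 = 68644 ≡ 364
218 = 128 + 64 + 16 + 8 + 2, so 111^218 ≡ 364·262·520·33·372 ≡ 469 (mod 569)
193·469 = 90517 ≡ 46 (mod 569)
46 ≡ 46 (mod 569); signature holds.

yes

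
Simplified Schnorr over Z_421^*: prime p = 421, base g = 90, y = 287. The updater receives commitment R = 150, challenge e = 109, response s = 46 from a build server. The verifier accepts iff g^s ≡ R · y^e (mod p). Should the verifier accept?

g^s mod p:
Squares mod 421: 90^1≡90, 90^2≡101, 90^4≡97, 90^8≡147, 90^16≡138, 90^32≡99
46 = 32 + 8 + 4 + 2, so 90^46 ≡ 99·147·97·101 ≡ 302 (mod 421)
R · y^e mod p:
Squares mod 421: 287^1≡287, 287^2≡274, 287^4≡138, 287^8≡99, 287^16≡118, 287^32≡31, 287^64≡119
109 = 64 + 32 + 8 + 4 + 1, so 287^109 ≡ 119·31·99·138·287 ≡ 213 (mod 421)
150·213 = 31950 ≡ 375 (mod 421)
302 ≠ 375; the check fails.

reject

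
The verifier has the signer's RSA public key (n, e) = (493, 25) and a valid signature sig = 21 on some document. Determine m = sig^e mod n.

sig^2 ≡ 21^2 = 441
sig^4 ≡ 441^2 = 194481 ≡ 239
sig^8 ≡ 239^2 = 57121 ≡ 426
sig^16 ≡ 426^2 = 181476 ≡ 52
25 = 16 + 8 + 1, so sig^25 ≡ 52·426·21 ≡ 293 (mod 493)

293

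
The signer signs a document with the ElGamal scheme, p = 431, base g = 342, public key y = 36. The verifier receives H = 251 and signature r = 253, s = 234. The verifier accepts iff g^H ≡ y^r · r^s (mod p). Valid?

no

Left side g^H mod p:
342^2 = 116964 ≡ 163
342^4 ≡ 163^2 = 26569 ≡ 278
342^8 ≡ 278^2 = 77284 ≡ 135
342^16 ≡ 135^2 = 18225 ≡ 123
342^32 ≡ 123^2 = 15129 ≡ 44
342^64 ≡ 44^2 = 1936 ≡ 212
342^128 ≡ 212^2 = 44944 ≡ 120
251 = 128 + 64 + 32 + 16 + 8 + 2 + 1, so 342^251 ≡ 120·212·44·123·135·163·342 ≡ 164 (mod 431)
Right side y^r · r^s mod p:
36^2 = 1296 ≡ 3
36^4 ≡ 3^2 = 9
36^8 ≡ 9^2 = 81
36^16 ≡ 81^2 = 6561 ≡ 96
36^32 ≡ 96^2 = 9216 ≡ 165
36^64 ≡ 165^2 = 27225 ≡ 72
36^128 ≡ 72^2 = 5184 ≡ 12
253 = 128 + 64 + 32 + 16 + 8 + 4 + 1, so 36^253 ≡ 12·72·165·96·81·9·36 ≡ 145 (mod 431)
253^2 = 64009 ≡ 221
253^4 ≡ 221^2 = 48841 ≡ 138
253^8 ≡ 138^2 = 19044 ≡ 80
253^16 ≡ 80^2 = 6400 ≡ 366
253^32 ≡ 366^2 = 133956 ≡ 346
253^64 ≡ 346^2 = 119716 ≡ 329
253^128 ≡ 329^2 = 108241 ≡ 60
234 = 128 + 64 + 32 + 8 + 2, so 253^234 ≡ 60·329·346·80·221 ≡ 278 (mod 431)
145·278 = 40310 ≡ 227 (mod 431)
164 ≠ 227, so verification fails.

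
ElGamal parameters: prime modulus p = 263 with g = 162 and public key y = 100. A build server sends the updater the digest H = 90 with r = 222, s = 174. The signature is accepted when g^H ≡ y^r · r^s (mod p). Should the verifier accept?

accept

Left side g^H mod p:
162^2 = 26244 ≡ 207
162^4 ≡ 207^2 = 42849 ≡ 243
162^8 ≡ 243^2 = 59049 ≡ 137
162^16 ≡ 137^2 = 18769 ≡ 96
162^32 ≡ 96^2 = 9216 ≡ 11
162^64 ≡ 11^2 = 121
90 = 64 + 16 + 8 + 2, so 162^90 ≡ 121·96·137·207 ≡ 124 (mod 263)
Right side y^r · r^s mod p:
100^2 = 10000 ≡ 6
100^4 ≡ 6^2 = 36
100^8 ≡ 36^2 = 1296 ≡ 244
100^16 ≡ 244^2 = 59536 ≡ 98
100^32 ≡ 98^2 = 9604 ≡ 136
100^64 ≡ 136^2 = 18496 ≡ 86
100^128 ≡ 86^2 = 7396 ≡ 32
222 = 128 + 64 + 16 + 8 + 4 + 2, so 100^222 ≡ 32·86·98·244·36·6 ≡ 223 (mod 263)
222^2 = 49284 ≡ 103
222^4 ≡ 103^2 = 10609 ≡ 89
222^8 ≡ 89^2 = 7921 ≡ 31
222^16 ≡ 31^2 = 961 ≡ 172
222^32 ≡ 172^2 = 29584 ≡ 128
222^64 ≡ 128^2 = 16384 ≡ 78
222^128 ≡ 78^2 = 6084 ≡ 35
174 = 128 + 32 + 8 + 4 + 2, so 222^174 ≡ 35·128·31·89·103 ≡ 181 (mod 263)
223·181 = 40363 ≡ 124 (mod 263)
124 ≡ 124 (mod 263), so the signature is genuine.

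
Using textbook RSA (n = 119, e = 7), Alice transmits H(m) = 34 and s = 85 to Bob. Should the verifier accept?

Squares mod 119: s^1≡85, s^2≡85, s^4≡85
7 = 4 + 2 + 1, so s^7 ≡ 85·85·85 ≡ 85 (mod 119)
The recovered value 85 does not match the digest 34.

reject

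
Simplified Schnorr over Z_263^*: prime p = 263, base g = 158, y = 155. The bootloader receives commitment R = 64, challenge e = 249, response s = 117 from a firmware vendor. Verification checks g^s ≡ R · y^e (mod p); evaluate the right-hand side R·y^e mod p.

Squares mod 263: 155^1≡155, 155^2≡92, 155^4≡48, 155^8≡200, 155^16≡24, 155^32≡50, 155^64≡133, 155^128≡68
249 = 128 + 64 + 32 + 16 + 8 + 1, so 155^249 ≡ 68·133·50·24·200·155 ≡ 112 (mod 263)
R · y^e ≡ 64·112 = 7168 ≡ 67 (mod 263)

67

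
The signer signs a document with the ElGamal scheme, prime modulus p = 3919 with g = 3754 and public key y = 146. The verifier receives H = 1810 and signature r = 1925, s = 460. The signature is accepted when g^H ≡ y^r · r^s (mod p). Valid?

yes

Left side g^H mod p:
Squares mod 3919: 3754^1≡3754, 3754^2≡3711, 3754^4≡155, 3754^8≡511, 3754^16≡2467, 3754^32≡3801, 3754^64≡2167, 3754^128≡927, 3754^256≡1068, 3754^512≡195, 3754^1024≡2754
1810 = 1024 + 512 + 256 + 16 + 2, so 3754^1810 ≡ 2754·195·1068·2467·3711 ≡ 1144 (mod 3919)
Right side y^r · r^s mod p:
Squares mod 3919: 146^1≡146, 146^2≡1721, 146^4≡2996, 146^8≡1506, 146^16≡2854, 146^32≡1634, 146^64≡1117, 146^128≡1447, 146^256≡1063, 146^512≡1297, 146^1024≡958
1925 = 1024 + 512 + 256 + 128 + 4 + 1, so 146^1925 ≡ 958·1297·1063·1447·2996·146 ≡ 3445 (mod 3919)
Squares mod 3919: 1925^1≡1925, 1925^2≡2170, 1925^4≡2181, 1925^8≡3014, 1925^16≡3873, 1925^32≡2116, 1925^64≡1958, 1925^128≡982, 1925^256≡250
460 = 256 + 128 + 64 + 8 + 4, so 1925^460 ≡ 250·982·1958·3014·2181 ≡ 2263 (mod 3919)
3445·2263 = 7796035 ≡ 1144 (mod 3919)
1144 ≡ 1144 (mod 3919), so the signature is genuine.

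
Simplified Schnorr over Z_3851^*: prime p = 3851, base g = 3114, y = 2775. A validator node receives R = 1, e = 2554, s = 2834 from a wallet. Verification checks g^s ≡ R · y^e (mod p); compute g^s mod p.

247

3114^2 = 9696996 ≡ 178
3114^4 ≡ 178^2 = 31684 ≡ 876
3114^8 ≡ 876^2 = 767376 ≡ 1027
3114^16 ≡ 1027^2 = 1054729 ≡ 3406
3114^32 ≡ 3406^2 = 11600836 ≡ 1624
3114^64 ≡ 1624^2 = 2637376 ≡ 3292
3114^128 ≡ 3292^2 = 10837264 ≡ 550
3114^256 ≡ 550^2 = 302500 ≡ 2122
3114^512 ≡ 2122^2 = 4502884 ≡ 1065
3114^1024 ≡ 1065^2 = 1134225 ≡ 2031
3114^2048 ≡ 2031^2 = 4124961 ≡ 540
2834 = 2048 + 512 + 256 + 16 + 2, so 3114^2834 ≡ 540·1065·2122·3406·178 ≡ 247 (mod 3851)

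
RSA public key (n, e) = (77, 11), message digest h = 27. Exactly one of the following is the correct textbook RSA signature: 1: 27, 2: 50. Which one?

1

Candidate 1: 27^2 = 729 ≡ 36; 27^4 ≡ 36^2 = 1296 ≡ 64; 27^8 ≡ 64^2 = 4096 ≡ 15; 11 = 8 + 2 + 1, so 27^11 ≡ 15·36·27 ≡ 27 (mod 77)
  → matches h = 27
Candidate 2: 50^2 = 2500 ≡ 36; 50^4 ≡ 36^2 = 1296 ≡ 64; 50^8 ≡ 64^2 = 4096 ≡ 15; 11 = 8 + 2 + 1, so 50^11 ≡ 15·36·50 ≡ 50 (mod 77)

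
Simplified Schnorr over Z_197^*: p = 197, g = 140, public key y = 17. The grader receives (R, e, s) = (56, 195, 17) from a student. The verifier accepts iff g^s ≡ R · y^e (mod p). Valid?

g^s mod p:
140^17 mod 197 = 119
R · y^e mod p:
17^195 mod 197 = 58
56·58 = 3248 ≡ 96 (mod 197)
119 ≠ 96; the check fails.

no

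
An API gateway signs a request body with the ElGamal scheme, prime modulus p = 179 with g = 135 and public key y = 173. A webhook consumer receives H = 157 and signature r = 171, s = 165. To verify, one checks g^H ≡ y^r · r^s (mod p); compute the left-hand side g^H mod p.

135^2 = 18225 ≡ 146
135^4 ≡ 146^2 = 21316 ≡ 15
135^8 ≡ 15^2 = 225 ≡ 46
135^16 ≡ 46^2 = 2116 ≡ 147
135^32 ≡ 147^2 = 21609 ≡ 129
135^64 ≡ 129^2 = 16641 ≡ 173
135^128 ≡ 173^2 = 29929 ≡ 36
157 = 128 + 16 + 8 + 4 + 1, so 135^157 ≡ 36·147·46·15·135 ≡ 89 (mod 179)

89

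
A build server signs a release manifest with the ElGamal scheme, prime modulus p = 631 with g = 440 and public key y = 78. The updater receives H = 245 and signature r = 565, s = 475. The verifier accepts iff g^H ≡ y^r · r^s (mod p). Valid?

Left side g^H mod p:
440^2 = 193600 ≡ 514
440^4 ≡ 514^2 = 264196 ≡ 438
440^8 ≡ 438^2 = 191844 ≡ 20
440^16 ≡ 20^2 = 400
440^32 ≡ 400^2 = 160000 ≡ 357
440^64 ≡ 357^2 = 127449 ≡ 618
440^128 ≡ 618^2 = 381924 ≡ 169
245 = 128 + 64 + 32 + 16 + 4 + 1, so 440^245 ≡ 169·618·357·400·438·440 ≡ 599 (mod 631)
Right side y^r · r^s mod p:
78^2 = 6084 ≡ 405
78^4 ≡ 405^2 = 164025 ≡ 596
78^8 ≡ 596^2 = 355216 ≡ 594
78^16 ≡ 594^2 = 352836 ≡ 107
78^32 ≡ 107^2 = 11449 ≡ 91
78^64 ≡ 91^2 = 8281 ≡ 78
78^128 ≡ 78^2 = 6084 ≡ 405
78^256 ≡ 405^2 = 164025 ≡ 596
78^512 ≡ 596^2 = 355216 ≡ 594
565 = 512 + 32 + 16 + 4 + 1, so 78^565 ≡ 594·91·107·596·78 ≡ 349 (mod 631)
565^2 = 319225 ≡ 570
565^4 ≡ 570^2 = 324900 ≡ 566
565^8 ≡ 566^2 = 320356 ≡ 439
565^16 ≡ 439^2 = 192721 ≡ 266
565^32 ≡ 266^2 = 70756 ≡ 84
565^64 ≡ 84^2 = 7056 ≡ 115
565^128 ≡ 115^2 = 13225 ≡ 605
565^256 ≡ 605^2 = 366025 ≡ 45
475 = 256 + 128 + 64 + 16 + 8 + 2 + 1, so 565^475 ≡ 45·605·115·266·439·570·565 ≡ 291 (mod 631)
349·291 = 101559 ≡ 599 (mod 631)
599 ≡ 599 (mod 631), so the signature is genuine.

yes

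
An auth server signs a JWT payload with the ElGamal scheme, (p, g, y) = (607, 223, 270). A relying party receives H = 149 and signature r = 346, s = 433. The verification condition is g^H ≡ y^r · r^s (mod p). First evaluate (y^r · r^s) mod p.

418

270^346 mod 607 = 420
346^433 mod 607 = 212
y^r · r^s ≡ 420·212 = 89040 ≡ 418 (mod 607)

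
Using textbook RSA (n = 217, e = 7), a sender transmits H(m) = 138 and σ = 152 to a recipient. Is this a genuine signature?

σ^2 ≡ 152^2 = 23104 ≡ 102
σ^4 ≡ 102^2 = 10404 ≡ 205
7 = 4 + 2 + 1, so σ^7 ≡ 205·102·152 ≡ 138 (mod 217)
σ^7 mod 217 = 138 matches H(m).

genuine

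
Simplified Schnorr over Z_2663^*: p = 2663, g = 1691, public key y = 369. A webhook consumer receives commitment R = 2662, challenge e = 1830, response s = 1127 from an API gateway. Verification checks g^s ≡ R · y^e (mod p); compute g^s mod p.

1691^2 = 2859481 ≡ 2082
1691^4 ≡ 2082^2 = 4334724 ≡ 2023
1691^8 ≡ 2023^2 = 4092529 ≡ 2161
1691^16 ≡ 2161^2 = 4669921 ≡ 1682
1691^32 ≡ 1682^2 = 2829124 ≡ 1018
1691^64 ≡ 1018^2 = 1036324 ≡ 417
1691^128 ≡ 417^2 = 173889 ≡ 794
1691^256 ≡ 794^2 = 630436 ≡ 1968
1691^512 ≡ 1968^2 = 3873024 ≡ 1022
1691^1024 ≡ 1022^2 = 1044484 ≡ 588
1127 = 1024 + 64 + 32 + 4 + 2 + 1, so 1691^1127 ≡ 588·417·1018·2023·2082·1691 ≡ 1678 (mod 2663)

1678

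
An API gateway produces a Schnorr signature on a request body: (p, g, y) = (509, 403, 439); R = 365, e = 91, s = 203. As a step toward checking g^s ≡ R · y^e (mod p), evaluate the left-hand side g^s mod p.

480

403^2 = 162409 ≡ 38
403^4 ≡ 38^2 = 1444 ≡ 426
403^8 ≡ 426^2 = 181476 ≡ 272
403^16 ≡ 272^2 = 73984 ≡ 179
403^32 ≡ 179^2 = 32041 ≡ 483
403^64 ≡ 483^2 = 233289 ≡ 167
403^128 ≡ 167^2 = 27889 ≡ 403
203 = 128 + 64 + 8 + 2 + 1, so 403^203 ≡ 403·167·272·38·403 ≡ 480 (mod 509)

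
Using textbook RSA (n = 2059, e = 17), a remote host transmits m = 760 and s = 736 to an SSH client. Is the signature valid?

Squares mod 2059: s^1≡736, s^2≡179, s^4≡1156, s^8≡45, s^16≡2025
17 = 16 + 1, so s^17 ≡ 2025·736 ≡ 1743 (mod 2059)
s^17 mod 2059 = 1743, but m = 760.

invalid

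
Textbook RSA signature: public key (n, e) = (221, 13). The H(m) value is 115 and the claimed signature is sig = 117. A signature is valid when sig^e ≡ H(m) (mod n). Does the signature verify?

does not verify

Squares mod 221: sig^1≡117, sig^2≡208, sig^4≡169, sig^8≡52
13 = 8 + 4 + 1, so sig^13 ≡ 52·169·117 ≡ 104 (mod 221)
The recovered value 104 does not match the digest 115.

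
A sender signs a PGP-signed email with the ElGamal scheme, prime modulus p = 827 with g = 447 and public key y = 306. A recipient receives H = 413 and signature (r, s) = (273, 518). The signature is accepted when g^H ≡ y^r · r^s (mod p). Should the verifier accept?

accept

Left side g^H mod p:
447^2 = 199809 ≡ 502
447^4 ≡ 502^2 = 252004 ≡ 596
447^8 ≡ 596^2 = 355216 ≡ 433
447^16 ≡ 433^2 = 187489 ≡ 587
447^32 ≡ 587^2 = 344569 ≡ 537
447^64 ≡ 537^2 = 288369 ≡ 573
447^128 ≡ 573^2 = 328329 ≡ 10
447^256 ≡ 10^2 = 100
413 = 256 + 128 + 16 + 8 + 4 + 1, so 447^413 ≡ 100·10·587·433·596·447 ≡ 1 (mod 827)
Right side y^r · r^s mod p:
306^2 = 93636 ≡ 185
306^4 ≡ 185^2 = 34225 ≡ 318
306^8 ≡ 318^2 = 101124 ≡ 230
306^16 ≡ 230^2 = 52900 ≡ 799
306^32 ≡ 799^2 = 638401 ≡ 784
306^64 ≡ 784^2 = 614656 ≡ 195
306^128 ≡ 195^2 = 38025 ≡ 810
306^256 ≡ 810^2 = 656100 ≡ 289
273 = 256 + 16 + 1, so 306^273 ≡ 289·799·306 ≡ 713 (mod 827)
273^2 = 74529 ≡ 99
273^4 ≡ 99^2 = 9801 ≡ 704
273^8 ≡ 704^2 = 495616 ≡ 243
273^16 ≡ 243^2 = 59049 ≡ 332
273^32 ≡ 332^2 = 110224 ≡ 233
273^64 ≡ 233^2 = 54289 ≡ 534
273^128 ≡ 534^2 = 285156 ≡ 668
273^256 ≡ 668^2 = 446224 ≡ 471
273^512 ≡ 471^2 = 221841 ≡ 205
518 = 512 + 4 + 2, so 273^518 ≡ 205·704·99 ≡ 428 (mod 827)
713·428 = 305164 ≡ 1 (mod 827)
1 ≡ 1 (mod 827), so the signature is genuine.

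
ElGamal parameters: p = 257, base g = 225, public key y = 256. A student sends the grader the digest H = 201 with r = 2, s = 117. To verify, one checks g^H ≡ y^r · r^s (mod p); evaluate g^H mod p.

225^201 mod 257 = 32

32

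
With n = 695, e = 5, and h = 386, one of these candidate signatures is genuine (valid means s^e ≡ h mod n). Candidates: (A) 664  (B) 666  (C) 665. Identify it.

B

Candidate A: Squares mod 695: 664^1≡664, 664^2≡266, 664^4≡561; 5 = 4 + 1, so 664^5 ≡ 561·664 ≡ 679 (mod 695)
Candidate B: Squares mod 695: 666^1≡666, 666^2≡146, 666^4≡466; 5 = 4 + 1, so 666^5 ≡ 466·666 ≡ 386 (mod 695)
  → matches h = 386
Candidate C: Squares mod 695: 665^1≡665, 665^2≡205, 665^4≡325; 5 = 4 + 1, so 665^5 ≡ 325·665 ≡ 675 (mod 695)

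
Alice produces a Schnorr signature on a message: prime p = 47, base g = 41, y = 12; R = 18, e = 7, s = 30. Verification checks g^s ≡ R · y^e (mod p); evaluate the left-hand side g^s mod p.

4

41^30 mod 47 = 4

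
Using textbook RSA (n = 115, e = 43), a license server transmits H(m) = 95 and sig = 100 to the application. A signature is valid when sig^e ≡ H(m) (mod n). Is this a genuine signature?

sig^2 ≡ 100^2 = 10000 ≡ 110
sig^4 ≡ 110^2 = 12100 ≡ 25
sig^8 ≡ 25^2 = 625 ≡ 50
sig^16 ≡ 50^2 = 2500 ≡ 85
sig^32 ≡ 85^2 = 7225 ≡ 95
43 = 32 + 8 + 2 + 1, so sig^43 ≡ 95·50·110·100 ≡ 95 (mod 115)
sig^43 mod 115 = 95 matches H(m).

genuine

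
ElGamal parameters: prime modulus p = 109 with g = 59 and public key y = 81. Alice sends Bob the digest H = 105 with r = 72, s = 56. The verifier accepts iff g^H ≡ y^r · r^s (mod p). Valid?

no

Left side g^H mod p:
59^2 = 3481 ≡ 102
59^4 ≡ 102^2 = 10404 ≡ 49
59^8 ≡ 49^2 = 2401 ≡ 3
59^16 ≡ 3^2 = 9
59^32 ≡ 9^2 = 81
59^64 ≡ 81^2 = 6561 ≡ 21
105 = 64 + 32 + 8 + 1, so 59^105 ≡ 21·81·3·59 ≡ 19 (mod 109)
Right side y^r · r^s mod p:
81^2 = 6561 ≡ 21
81^4 ≡ 21^2 = 441 ≡ 5
81^8 ≡ 5^2 = 25
81^16 ≡ 25^2 = 625 ≡ 80
81^32 ≡ 80^2 = 6400 ≡ 78
81^64 ≡ 78^2 = 6084 ≡ 89
72 = 64 + 8, so 81^72 ≡ 89·25 ≡ 45 (mod 109)
72^2 = 5184 ≡ 61
72^4 ≡ 61^2 = 3721 ≡ 15
72^8 ≡ 15^2 = 225 ≡ 7
72^16 ≡ 7^2 = 49
72^32 ≡ 49^2 = 2401 ≡ 3
56 = 32 + 16 + 8, so 72^56 ≡ 3·49·7 ≡ 48 (mod 109)
45·48 = 2160 ≡ 89 (mod 109)
19 ≠ 89, so verification fails.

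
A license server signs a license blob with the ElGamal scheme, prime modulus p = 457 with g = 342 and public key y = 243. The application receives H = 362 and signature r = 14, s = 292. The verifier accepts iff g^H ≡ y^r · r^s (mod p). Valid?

Left side g^H mod p:
342^2 = 116964 ≡ 429
342^4 ≡ 429^2 = 184041 ≡ 327
342^8 ≡ 327^2 = 106929 ≡ 448
342^16 ≡ 448^2 = 200704 ≡ 81
342^32 ≡ 81^2 = 6561 ≡ 163
342^64 ≡ 163^2 = 26569 ≡ 63
342^128 ≡ 63^2 = 3969 ≡ 313
342^256 ≡ 313^2 = 97969 ≡ 171
362 = 256 + 64 + 32 + 8 + 2, so 342^362 ≡ 171·63·163·448·429 ≡ 19 (mod 457)
Right side y^r · r^s mod p:
243^2 = 59049 ≡ 96
243^4 ≡ 96^2 = 9216 ≡ 76
243^8 ≡ 76^2 = 5776 ≡ 292
14 = 8 + 4 + 2, so 243^14 ≡ 292·76·96 ≡ 355 (mod 457)
14^2 = 196
14^4 ≡ 196^2 = 38416 ≡ 28
14^8 ≡ 28^2 = 784 ≡ 327
14^16 ≡ 327^2 = 106929 ≡ 448
14^32 ≡ 448^2 = 200704 ≡ 81
14^64 ≡ 81^2 = 6561 ≡ 163
14^128 ≡ 163^2 = 26569 ≡ 63
14^256 ≡ 63^2 = 3969 ≡ 313
292 = 256 + 32 + 4, so 14^292 ≡ 313·81·28 ≡ 163 (mod 457)
355·163 = 57865 ≡ 283 (mod 457)
19 ≠ 283, so verification fails.

no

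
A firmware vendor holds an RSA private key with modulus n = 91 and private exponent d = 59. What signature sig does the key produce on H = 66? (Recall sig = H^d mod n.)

Squares mod 91: H^1≡66, H^2≡79, H^4≡53, H^8≡79, H^16≡53, H^32≡79
59 = 32 + 16 + 8 + 2 + 1, so H^59 ≡ 79·53·79·79·66 ≡ 40 (mod 91)

40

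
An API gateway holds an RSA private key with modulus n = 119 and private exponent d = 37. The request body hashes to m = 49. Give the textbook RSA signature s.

m^2 ≡ 49^2 = 2401 ≡ 21
m^4 ≡ 21^2 = 441 ≡ 84
m^8 ≡ 84^2 = 7056 ≡ 35
m^16 ≡ 35^2 = 1225 ≡ 35
m^32 ≡ 35^2 = 1225 ≡ 35
37 = 32 + 4 + 1, so m^37 ≡ 35·84·49 ≡ 70 (mod 119)

70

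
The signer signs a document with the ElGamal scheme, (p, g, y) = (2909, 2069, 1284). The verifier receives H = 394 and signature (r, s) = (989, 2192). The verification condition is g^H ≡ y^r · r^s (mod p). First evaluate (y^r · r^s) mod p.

Squares mod 2909: 1284^1≡1284, 1284^2≡2162, 1284^4≡2390, 1284^8≡1733, 1284^16≡1201, 1284^32≡2446, 1284^64≡2012, 1284^128≡1725, 1284^256≡2627, 1284^512≡981
989 = 512 + 256 + 128 + 64 + 16 + 8 + 4 + 1, so 1284^989 ≡ 981·2627·1725·2012·1201·1733·2390·1284 ≡ 2430 (mod 2909)
Squares mod 2909: 989^1≡989, 989^2≡697, 989^4≡6, 989^8≡36, 989^16≡1296, 989^32≡1123, 989^64≡1532, 989^128≡2370, 989^256≡2530, 989^512≡1100, 989^1024≡2765, 989^2048≡373
2192 = 2048 + 128 + 16, so 989^2192 ≡ 373·2370·1296 ≡ 2218 (mod 2909)
y^r · r^s ≡ 2430·2218 = 5389740 ≡ 2272 (mod 2909)

2272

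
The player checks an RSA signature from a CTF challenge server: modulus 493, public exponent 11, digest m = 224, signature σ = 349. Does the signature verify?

does not verify

σ^11 mod 493 = 117
The recovered value 117 does not match the digest 224.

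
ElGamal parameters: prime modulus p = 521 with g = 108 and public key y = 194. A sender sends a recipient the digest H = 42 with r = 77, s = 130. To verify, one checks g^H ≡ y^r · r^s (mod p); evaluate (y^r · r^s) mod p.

2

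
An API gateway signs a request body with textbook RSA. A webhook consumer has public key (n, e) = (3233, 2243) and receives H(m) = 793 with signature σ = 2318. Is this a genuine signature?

Squares mod 3233: σ^1≡2318, σ^2≡3111, σ^4≡1952, σ^8≡1830, σ^16≡2745, σ^32≡2135, σ^64≡2928, σ^128≡2501, σ^256≡2379, σ^512≡1891, σ^1024≡183, σ^2048≡1159
2243 = 2048 + 128 + 64 + 2 + 1, so σ^2243 ≡ 1159·2501·2928·3111·2318 ≡ 793 (mod 3233)
Since 793 equals the digest 793, verification succeeds.

genuine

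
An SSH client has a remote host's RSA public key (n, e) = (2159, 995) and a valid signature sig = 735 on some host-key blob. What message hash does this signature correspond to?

1900

sig^2 ≡ 735^2 = 540225 ≡ 475
sig^4 ≡ 475^2 = 225625 ≡ 1089
sig^8 ≡ 1089^2 = 1185921 ≡ 630
sig^16 ≡ 630^2 = 396900 ≡ 1803
sig^32 ≡ 1803^2 = 3250809 ≡ 1514
sig^64 ≡ 1514^2 = 2292196 ≡ 1497
sig^128 ≡ 1497^2 = 2241009 ≡ 2126
sig^256 ≡ 2126^2 = 4519876 ≡ 1089
sig^512 ≡ 1089^2 = 1185921 ≡ 630
995 = 512 + 256 + 128 + 64 + 32 + 2 + 1, so sig^995 ≡ 630·1089·2126·1497·1514·475·735 ≡ 1900 (mod 2159)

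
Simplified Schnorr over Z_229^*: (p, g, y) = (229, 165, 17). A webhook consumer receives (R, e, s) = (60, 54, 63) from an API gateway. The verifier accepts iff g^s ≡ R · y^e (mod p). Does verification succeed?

g^s mod p:
165^2 = 27225 ≡ 203
165^4 ≡ 203^2 = 41209 ≡ 218
165^8 ≡ 218^2 = 47524 ≡ 121
165^16 ≡ 121^2 = 14641 ≡ 214
165^32 ≡ 214^2 = 45796 ≡ 225
63 = 32 + 16 + 8 + 4 + 2 + 1, so 165^63 ≡ 225·214·121·218·203·165 ≡ 57 (mod 229)
R · y^e mod p:
17^2 = 289 ≡ 60
17^4 ≡ 60^2 = 3600 ≡ 165
17^8 ≡ 165^2 = 27225 ≡ 203
17^16 ≡ 203^2 = 41209 ≡ 218
17^32 ≡ 218^2 = 47524 ≡ 121
54 = 32 + 16 + 4 + 2, so 17^54 ≡ 121·218·165·60 ≡ 218 (mod 229)
60·218 = 13080 ≡ 27 (mod 229)
57 ≠ 27; the check fails.

fails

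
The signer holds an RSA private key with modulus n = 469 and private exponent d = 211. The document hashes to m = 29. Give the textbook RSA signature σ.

Squares mod 469: m^1≡29, m^2≡372, m^4≡29, m^8≡372, m^16≡29, m^32≡372, m^64≡29, m^128≡372
211 = 128 + 64 + 16 + 2 + 1, so m^211 ≡ 372·29·29·372·29 ≡ 29 (mod 469)

29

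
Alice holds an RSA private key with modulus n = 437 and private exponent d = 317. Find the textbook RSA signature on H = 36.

Squares mod 437: H^1≡36, H^2≡422, H^4≡225, H^8≡370, H^16≡119, H^32≡177, H^64≡302, H^128≡308, H^256≡35
317 = 256 + 32 + 16 + 8 + 4 + 1, so H^317 ≡ 35·177·119·370·225·36 ≡ 118 (mod 437)

118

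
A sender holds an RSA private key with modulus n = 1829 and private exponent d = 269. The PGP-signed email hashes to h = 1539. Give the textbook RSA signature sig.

Squares mod 1829: h^1≡1539, h^2≡1795, h^4≡1156, h^8≡1166, h^16≡609, h^32≡1423, h^64≡226, h^128≡1693, h^256≡206
269 = 256 + 8 + 4 + 1, so h^269 ≡ 206·1166·1156·1539 ≡ 45 (mod 1829)

45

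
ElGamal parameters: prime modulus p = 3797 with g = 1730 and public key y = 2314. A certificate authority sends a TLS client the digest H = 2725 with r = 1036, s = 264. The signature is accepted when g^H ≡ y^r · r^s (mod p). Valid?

no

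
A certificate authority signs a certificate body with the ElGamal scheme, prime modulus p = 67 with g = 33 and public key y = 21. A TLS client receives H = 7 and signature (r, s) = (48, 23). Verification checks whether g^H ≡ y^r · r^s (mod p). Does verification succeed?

fails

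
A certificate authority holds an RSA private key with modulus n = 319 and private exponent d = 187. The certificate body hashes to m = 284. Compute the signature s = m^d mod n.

m^187 mod 319 = 257

257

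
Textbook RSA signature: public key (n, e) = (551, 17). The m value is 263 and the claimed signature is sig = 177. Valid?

yes

sig^2 ≡ 177^2 = 31329 ≡ 473
sig^4 ≡ 473^2 = 223729 ≡ 23
sig^8 ≡ 23^2 = 529
sig^16 ≡ 529^2 = 279841 ≡ 484
17 = 16 + 1, so sig^17 ≡ 484·177 ≡ 263 (mod 551)
Since 263 equals the digest 263, verification succeeds.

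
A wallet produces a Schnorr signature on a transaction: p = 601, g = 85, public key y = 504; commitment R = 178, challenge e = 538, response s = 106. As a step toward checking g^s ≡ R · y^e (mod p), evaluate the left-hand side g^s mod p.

Squares mod 601: 85^1≡85, 85^2≡13, 85^4≡169, 85^8≡314, 85^16≡32, 85^32≡423, 85^64≡432
106 = 64 + 32 + 8 + 2, so 85^106 ≡ 432·423·314·13 ≡ 207 (mod 601)

207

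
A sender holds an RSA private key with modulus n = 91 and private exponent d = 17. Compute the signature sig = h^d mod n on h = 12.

h^17 mod 91 = 38

38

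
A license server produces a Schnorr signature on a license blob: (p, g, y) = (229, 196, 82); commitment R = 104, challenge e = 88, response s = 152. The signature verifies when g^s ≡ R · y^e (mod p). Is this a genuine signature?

genuine

g^s mod p:
196^2 = 38416 ≡ 173
196^4 ≡ 173^2 = 29929 ≡ 159
196^8 ≡ 159^2 = 25281 ≡ 91
196^16 ≡ 91^2 = 8281 ≡ 37
196^32 ≡ 37^2 = 1369 ≡ 224
196^64 ≡ 224^2 = 50176 ≡ 25
196^128 ≡ 25^2 = 625 ≡ 167
152 = 128 + 16 + 8, so 196^152 ≡ 167·37·91 ≡ 94 (mod 229)
R · y^e mod p:
82^2 = 6724 ≡ 83
82^4 ≡ 83^2 = 6889 ≡ 19
82^8 ≡ 19^2 = 361 ≡ 132
82^16 ≡ 132^2 = 17424 ≡ 20
82^32 ≡ 20^2 = 400 ≡ 171
82^64 ≡ 171^2 = 29241 ≡ 158
88 = 64 + 16 + 8, so 82^88 ≡ 158·20·132 ≡ 111 (mod 229)
104·111 = 11544 ≡ 94 (mod 229)
94 ≡ 94 (mod 229); signature holds.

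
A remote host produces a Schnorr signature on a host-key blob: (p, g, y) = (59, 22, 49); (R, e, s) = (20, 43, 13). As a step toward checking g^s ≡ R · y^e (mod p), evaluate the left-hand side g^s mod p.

22^2 = 484 ≡ 12
22^4 ≡ 12^2 = 144 ≡ 26
22^8 ≡ 26^2 = 676 ≡ 27
13 = 8 + 4 + 1, so 22^13 ≡ 27·26·22 ≡ 45 (mod 59)

45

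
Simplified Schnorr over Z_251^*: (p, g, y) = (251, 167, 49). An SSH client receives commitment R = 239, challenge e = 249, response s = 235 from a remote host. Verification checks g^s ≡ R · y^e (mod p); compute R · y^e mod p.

49^2 = 2401 ≡ 142
49^4 ≡ 142^2 = 20164 ≡ 84
49^8 ≡ 84^2 = 7056 ≡ 28
49^16 ≡ 28^2 = 784 ≡ 31
49^32 ≡ 31^2 = 961 ≡ 208
49^64 ≡ 208^2 = 43264 ≡ 92
49^128 ≡ 92^2 = 8464 ≡ 181
249 = 128 + 64 + 32 + 16 + 8 + 1, so 49^249 ≡ 181·92·208·31·28·49 ≡ 41 (mod 251)
R · y^e ≡ 239·41 = 9799 ≡ 10 (mod 251)

10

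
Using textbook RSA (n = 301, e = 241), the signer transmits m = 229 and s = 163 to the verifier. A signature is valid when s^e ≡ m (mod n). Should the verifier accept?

reject

Squares mod 301: s^1≡163, s^2≡81, s^4≡240, s^8≡109, s^16≡142, s^32≡298, s^64≡9, s^128≡81
241 = 128 + 64 + 32 + 16 + 1, so s^241 ≡ 81·9·298·142·163 ≡ 72 (mod 301)
The recovered value 72 does not match the digest 229.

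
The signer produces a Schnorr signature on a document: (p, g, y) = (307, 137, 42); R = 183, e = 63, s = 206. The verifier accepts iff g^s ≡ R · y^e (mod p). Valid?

no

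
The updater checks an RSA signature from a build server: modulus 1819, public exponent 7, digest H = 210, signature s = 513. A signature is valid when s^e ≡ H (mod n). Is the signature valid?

s^2 ≡ 513^2 = 263169 ≡ 1233
s^4 ≡ 1233^2 = 1520289 ≡ 1424
7 = 4 + 2 + 1, so s^7 ≡ 1424·1233·513 ≡ 1609 (mod 1819)
The recovered value 1609 does not match the digest 210.

invalid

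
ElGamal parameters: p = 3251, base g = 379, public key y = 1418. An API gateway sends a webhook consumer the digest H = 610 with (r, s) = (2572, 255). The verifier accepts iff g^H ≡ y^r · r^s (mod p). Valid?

Left side g^H mod p:
379^2 = 143641 ≡ 597
379^4 ≡ 597^2 = 356409 ≡ 2050
379^8 ≡ 2050^2 = 4202500 ≡ 2208
379^16 ≡ 2208^2 = 4875264 ≡ 2015
379^32 ≡ 2015^2 = 4060225 ≡ 2977
379^64 ≡ 2977^2 = 8862529 ≡ 303
379^128 ≡ 303^2 = 91809 ≡ 781
379^256 ≡ 781^2 = 609961 ≡ 2024
379^512 ≡ 2024^2 = 4096576 ≡ 316
610 = 512 + 64 + 32 + 2, so 379^610 ≡ 316·303·2977·597 ≡ 1583 (mod 3251)
Right side y^r · r^s mod p:
1418^2 = 2010724 ≡ 1606
1418^4 ≡ 1606^2 = 2579236 ≡ 1193
1418^8 ≡ 1193^2 = 1423249 ≡ 2562
1418^16 ≡ 2562^2 = 6563844 ≡ 75
1418^32 ≡ 75^2 = 5625 ≡ 2374
1418^64 ≡ 2374^2 = 5635876 ≡ 1893
1418^128 ≡ 1893^2 = 3583449 ≡ 847
1418^256 ≡ 847^2 = 717409 ≡ 2189
1418^512 ≡ 2189^2 = 4791721 ≡ 2998
1418^1024 ≡ 2998^2 = 8988004 ≡ 2240
1418^2048 ≡ 2240^2 = 5017600 ≡ 1307
2572 = 2048 + 512 + 8 + 4, so 1418^2572 ≡ 1307·2998·2562·1193 ≡ 2056 (mod 3251)
2572^2 = 6615184 ≡ 2650
2572^4 ≡ 2650^2 = 7022500 ≡ 340
2572^8 ≡ 340^2 = 115600 ≡ 1815
2572^16 ≡ 1815^2 = 3294225 ≡ 962
2572^32 ≡ 962^2 = 925444 ≡ 2160
2572^64 ≡ 2160^2 = 4665600 ≡ 415
2572^128 ≡ 415^2 = 172225 ≡ 3173
255 = 128 + 64 + 32 + 16 + 8 + 4 + 2 + 1, so 2572^255 ≡ 3173·415·2160·962·1815·340·2650·2572 ≡ 2227 (mod 3251)
2056·2227 = 4578712 ≡ 1304 (mod 3251)
1583 ≠ 1304, so verification fails.

no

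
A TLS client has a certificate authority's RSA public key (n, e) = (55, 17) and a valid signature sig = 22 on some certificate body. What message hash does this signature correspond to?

22

sig^2 ≡ 22^2 = 484 ≡ 44
sig^4 ≡ 44^2 = 1936 ≡ 11
sig^8 ≡ 11^2 = 121 ≡ 11
sig^16 ≡ 11^2 = 121 ≡ 11
17 = 16 + 1, so sig^17 ≡ 11·22 ≡ 22 (mod 55)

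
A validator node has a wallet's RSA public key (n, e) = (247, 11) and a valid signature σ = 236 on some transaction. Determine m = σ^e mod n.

σ^2 ≡ 236^2 = 55696 ≡ 121
σ^4 ≡ 121^2 = 14641 ≡ 68
σ^8 ≡ 68^2 = 4624 ≡ 178
11 = 8 + 2 + 1, so σ^11 ≡ 178·121·236 ≡ 202 (mod 247)

202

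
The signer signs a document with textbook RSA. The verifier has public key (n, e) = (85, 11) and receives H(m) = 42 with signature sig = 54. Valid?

sig^2 ≡ 54^2 = 2916 ≡ 26
sig^4 ≡ 26^2 = 676 ≡ 81
sig^8 ≡ 81^2 = 6561 ≡ 16
11 = 8 + 2 + 1, so sig^11 ≡ 16·26·54 ≡ 24 (mod 85)
sig^11 mod 85 = 24, but H(m) = 42.

no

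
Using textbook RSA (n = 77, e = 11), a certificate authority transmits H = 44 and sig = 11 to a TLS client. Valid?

yes

Squares mod 77: sig^1≡11, sig^2≡44, sig^4≡11, sig^8≡44
11 = 8 + 2 + 1, so sig^11 ≡ 44·44·11 ≡ 44 (mod 77)
Since 44 equals the digest 44, verification succeeds.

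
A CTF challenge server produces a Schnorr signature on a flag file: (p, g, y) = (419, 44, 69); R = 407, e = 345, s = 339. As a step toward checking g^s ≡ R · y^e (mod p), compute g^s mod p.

130

Squares mod 419: 44^1≡44, 44^2≡260, 44^4≡141, 44^8≡188, 44^16≡148, 44^32≡116, 44^64≡48, 44^128≡209, 44^256≡105
339 = 256 + 64 + 16 + 2 + 1, so 44^339 ≡ 105·48·148·260·44 ≡ 130 (mod 419)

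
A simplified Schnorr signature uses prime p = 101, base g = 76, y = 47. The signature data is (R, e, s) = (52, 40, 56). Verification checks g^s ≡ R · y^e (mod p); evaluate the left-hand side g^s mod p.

92

76^2 = 5776 ≡ 19
76^4 ≡ 19^2 = 361 ≡ 58
76^8 ≡ 58^2 = 3364 ≡ 31
76^16 ≡ 31^2 = 961 ≡ 52
76^32 ≡ 52^2 = 2704 ≡ 78
56 = 32 + 16 + 8, so 76^56 ≡ 78·52·31 ≡ 92 (mod 101)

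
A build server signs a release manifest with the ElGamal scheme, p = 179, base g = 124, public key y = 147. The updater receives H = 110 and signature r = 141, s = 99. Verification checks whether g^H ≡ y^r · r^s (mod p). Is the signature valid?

valid

Left side g^H mod p:
Squares mod 179: 124^1≡124, 124^2≡161, 124^4≡145, 124^8≡82, 124^16≡101, 124^32≡177, 124^64≡4
110 = 64 + 32 + 8 + 4 + 2, so 124^110 ≡ 4·177·82·145·161 ≡ 25 (mod 179)
Right side y^r · r^s mod p:
Squares mod 179: 147^1≡147, 147^2≡129, 147^4≡173, 147^8≡36, 147^16≡43, 147^32≡59, 147^64≡80, 147^128≡135
141 = 128 + 8 + 4 + 1, so 147^141 ≡ 135·36·173·147 ≡ 172 (mod 179)
Squares mod 179: 141^1≡141, 141^2≡12, 141^4≡144, 141^8≡151, 141^16≡68, 141^32≡149, 141^64≡5
99 = 64 + 32 + 2 + 1, so 141^99 ≡ 5·149·12·141 ≡ 22 (mod 179)
172·22 = 3784 ≡ 25 (mod 179)
25 ≡ 25 (mod 179), so the signature is genuine.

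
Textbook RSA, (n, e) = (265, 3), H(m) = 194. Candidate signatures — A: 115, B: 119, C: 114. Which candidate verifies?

C

Candidate A: Squares mod 265: 115^1≡115, 115^2≡240; 3 = 2 + 1, so 115^3 ≡ 240·115 ≡ 40 (mod 265)
Candidate B: Squares mod 265: 119^1≡119, 119^2≡116; 3 = 2 + 1, so 119^3 ≡ 116·119 ≡ 24 (mod 265)
Candidate C: Squares mod 265: 114^1≡114, 114^2≡11; 3 = 2 + 1, so 114^3 ≡ 11·114 ≡ 194 (mod 265)
  → matches H(m) = 194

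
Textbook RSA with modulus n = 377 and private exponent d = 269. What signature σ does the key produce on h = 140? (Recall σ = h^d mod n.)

368

Squares mod 377: h^1≡140, h^2≡373, h^4≡16, h^8≡256, h^16≡315, h^32≡74, h^64≡198, h^128≡373, h^256≡16
269 = 256 + 8 + 4 + 1, so h^269 ≡ 16·256·16·140 ≡ 368 (mod 377)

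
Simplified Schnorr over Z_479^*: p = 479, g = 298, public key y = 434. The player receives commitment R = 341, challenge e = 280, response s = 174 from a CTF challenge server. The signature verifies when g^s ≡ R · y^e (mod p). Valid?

no

g^s mod p:
298^174 mod 479 = 109
R · y^e mod p:
434^280 mod 479 = 169
341·169 = 57629 ≡ 149 (mod 479)
109 ≠ 149; the check fails.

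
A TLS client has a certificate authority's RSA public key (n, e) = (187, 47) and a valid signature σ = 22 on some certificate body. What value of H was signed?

Squares mod 187: σ^1≡22, σ^2≡110, σ^4≡132, σ^8≡33, σ^16≡154, σ^32≡154
47 = 32 + 8 + 4 + 2 + 1, so σ^47 ≡ 154·33·132·110·22 ≡ 143 (mod 187)

143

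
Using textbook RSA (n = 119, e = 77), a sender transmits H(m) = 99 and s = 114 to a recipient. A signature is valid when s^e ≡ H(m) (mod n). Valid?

s^2 ≡ 114^2 = 12996 ≡ 25
s^4 ≡ 25^2 = 625 ≡ 30
s^8 ≡ 30^2 = 900 ≡ 67
s^16 ≡ 67^2 = 4489 ≡ 86
s^32 ≡ 86^2 = 7396 ≡ 18
s^64 ≡ 18^2 = 324 ≡ 86
77 = 64 + 8 + 4 + 1, so s^77 ≡ 86·67·30·114 ≡ 116 (mod 119)
116 ≠ 99, so verification fails.

no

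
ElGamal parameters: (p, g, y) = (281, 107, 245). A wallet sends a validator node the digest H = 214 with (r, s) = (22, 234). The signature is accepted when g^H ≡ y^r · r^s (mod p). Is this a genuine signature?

Left side g^H mod p:
107^2 = 11449 ≡ 209
107^4 ≡ 209^2 = 43681 ≡ 126
107^8 ≡ 126^2 = 15876 ≡ 140
107^16 ≡ 140^2 = 19600 ≡ 211
107^32 ≡ 211^2 = 44521 ≡ 123
107^64 ≡ 123^2 = 15129 ≡ 236
107^128 ≡ 236^2 = 55696 ≡ 58
214 = 128 + 64 + 16 + 4 + 2, so 107^214 ≡ 58·236·211·126·209 ≡ 215 (mod 281)
Right side y^r · r^s mod p:
245^2 = 60025 ≡ 172
245^4 ≡ 172^2 = 29584 ≡ 79
245^8 ≡ 79^2 = 6241 ≡ 59
245^16 ≡ 59^2 = 3481 ≡ 109
22 = 16 + 4 + 2, so 245^22 ≡ 109·79·172 ≡ 222 (mod 281)
22^2 = 484 ≡ 203
22^4 ≡ 203^2 = 41209 ≡ 183
22^8 ≡ 183^2 = 33489 ≡ 50
22^16 ≡ 50^2 = 2500 ≡ 252
22^32 ≡ 252^2 = 63504 ≡ 279
22^64 ≡ 279^2 = 77841 ≡ 4
22^128 ≡ 4^2 = 16
234 = 128 + 64 + 32 + 8 + 2, so 22^234 ≡ 16·4·279·50·203 ≡ 144 (mod 281)
222·144 = 31968 ≡ 215 (mod 281)
215 ≡ 215 (mod 281), so the signature is genuine.

genuine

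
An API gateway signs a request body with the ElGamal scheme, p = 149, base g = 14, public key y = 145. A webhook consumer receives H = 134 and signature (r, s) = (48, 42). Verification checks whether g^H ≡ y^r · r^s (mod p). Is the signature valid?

valid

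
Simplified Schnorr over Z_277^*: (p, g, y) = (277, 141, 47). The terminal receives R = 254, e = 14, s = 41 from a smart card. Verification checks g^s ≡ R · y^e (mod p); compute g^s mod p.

Squares mod 277: 141^1≡141, 141^2≡214, 141^4≡91, 141^8≡248, 141^16≡10, 141^32≡100
41 = 32 + 8 + 1, so 141^41 ≡ 100·248·141 ≡ 229 (mod 277)

229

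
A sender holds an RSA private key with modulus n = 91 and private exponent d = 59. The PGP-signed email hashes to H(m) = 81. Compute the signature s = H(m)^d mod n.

(H(m))^2 ≡ 81^2 = 6561 ≡ 9
(H(m))^4 ≡ 9^2 = 81
(H(m))^8 ≡ 81^2 = 6561 ≡ 9
(H(m))^16 ≡ 9^2 = 81
(H(m))^32 ≡ 81^2 = 6561 ≡ 9
59 = 32 + 16 + 8 + 2 + 1, so (H(m))^59 ≡ 9·81·9·9·81 ≡ 9 (mod 91)

9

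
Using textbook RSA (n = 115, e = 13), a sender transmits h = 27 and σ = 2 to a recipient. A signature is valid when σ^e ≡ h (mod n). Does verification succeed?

passes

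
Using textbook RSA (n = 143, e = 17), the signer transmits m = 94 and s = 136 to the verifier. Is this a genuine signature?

forged

Squares mod 143: s^1≡136, s^2≡49, s^4≡113, s^8≡42, s^16≡48
17 = 16 + 1, so s^17 ≡ 48·136 ≡ 93 (mod 143)
s^17 mod 143 = 93, but m = 94.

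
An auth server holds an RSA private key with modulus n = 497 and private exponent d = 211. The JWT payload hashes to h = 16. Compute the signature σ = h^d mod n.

h^2 ≡ 16^2 = 256
h^4 ≡ 256^2 = 65536 ≡ 429
h^8 ≡ 429^2 = 184041 ≡ 151
h^16 ≡ 151^2 = 22801 ≡ 436
h^32 ≡ 436^2 = 190096 ≡ 242
h^64 ≡ 242^2 = 58564 ≡ 415
h^128 ≡ 415^2 = 172225 ≡ 263
211 = 128 + 64 + 16 + 2 + 1, so h^211 ≡ 263·415·436·256·16 ≡ 16 (mod 497)

16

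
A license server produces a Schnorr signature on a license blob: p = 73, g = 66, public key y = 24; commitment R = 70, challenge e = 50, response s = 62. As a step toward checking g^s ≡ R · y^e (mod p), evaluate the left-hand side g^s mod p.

24

Squares mod 73: 66^1≡66, 66^2≡49, 66^4≡65, 66^8≡64, 66^16≡8, 66^32≡64
62 = 32 + 16 + 8 + 4 + 2, so 66^62 ≡ 64·8·64·65·49 ≡ 24 (mod 73)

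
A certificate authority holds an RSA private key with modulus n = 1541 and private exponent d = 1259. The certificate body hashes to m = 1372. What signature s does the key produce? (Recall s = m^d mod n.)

1502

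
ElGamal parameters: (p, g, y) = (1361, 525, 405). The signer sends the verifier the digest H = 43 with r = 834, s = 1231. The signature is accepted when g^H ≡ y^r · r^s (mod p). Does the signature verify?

verifies

Left side g^H mod p:
525^2 = 275625 ≡ 703
525^4 ≡ 703^2 = 494209 ≡ 166
525^8 ≡ 166^2 = 27556 ≡ 336
525^16 ≡ 336^2 = 112896 ≡ 1294
525^32 ≡ 1294^2 = 1674436 ≡ 406
43 = 32 + 8 + 2 + 1, so 525^43 ≡ 406·336·703·525 ≡ 888 (mod 1361)
Right side y^r · r^s mod p:
405^2 = 164025 ≡ 705
405^4 ≡ 705^2 = 497025 ≡ 260
405^8 ≡ 260^2 = 67600 ≡ 911
405^16 ≡ 911^2 = 829921 ≡ 1072
405^32 ≡ 1072^2 = 1149184 ≡ 500
405^64 ≡ 500^2 = 250000 ≡ 937
405^128 ≡ 937^2 = 877969 ≡ 124
405^256 ≡ 124^2 = 15376 ≡ 405
405^512 ≡ 405^2 = 164025 ≡ 705
834 = 512 + 256 + 64 + 2, so 405^834 ≡ 705·405·937·705 ≡ 405 (mod 1361)
834^2 = 695556 ≡ 85
834^4 ≡ 85^2 = 7225 ≡ 420
834^8 ≡ 420^2 = 176400 ≡ 831
834^16 ≡ 831^2 = 690561 ≡ 534
834^32 ≡ 534^2 = 285156 ≡ 707
834^64 ≡ 707^2 = 499849 ≡ 362
834^128 ≡ 362^2 = 131044 ≡ 388
834^256 ≡ 388^2 = 150544 ≡ 834
834^512 ≡ 834^2 = 695556 ≡ 85
834^1024 ≡ 85^2 = 7225 ≡ 420
1231 = 1024 + 128 + 64 + 8 + 4 + 2 + 1, so 834^1231 ≡ 420·388·362·831·420·85·834 ≡ 597 (mod 1361)
405·597 = 241785 ≡ 888 (mod 1361)
888 ≡ 888 (mod 1361), so the signature is genuine.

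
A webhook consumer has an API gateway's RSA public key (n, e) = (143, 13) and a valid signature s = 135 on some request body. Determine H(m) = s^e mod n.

s^2 ≡ 135^2 = 18225 ≡ 64
s^4 ≡ 64^2 = 4096 ≡ 92
s^8 ≡ 92^2 = 8464 ≡ 27
13 = 8 + 4 + 1, so s^13 ≡ 27·92·135 ≡ 5 (mod 143)

5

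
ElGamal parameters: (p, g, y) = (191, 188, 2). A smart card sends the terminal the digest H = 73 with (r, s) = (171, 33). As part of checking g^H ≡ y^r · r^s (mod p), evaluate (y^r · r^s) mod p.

2^171 mod 191 = 109
171^33 mod 191 = 76
y^r · r^s ≡ 109·76 = 8284 ≡ 71 (mod 191)

71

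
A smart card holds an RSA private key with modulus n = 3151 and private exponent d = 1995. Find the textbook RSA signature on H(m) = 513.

(H(m))^2 ≡ 513^2 = 263169 ≡ 1636
(H(m))^4 ≡ 1636^2 = 2676496 ≡ 1297
(H(m))^8 ≡ 1297^2 = 1682209 ≡ 2726
(H(m))^16 ≡ 2726^2 = 7431076 ≡ 1018
(H(m))^32 ≡ 1018^2 = 1036324 ≡ 2796
(H(m))^64 ≡ 2796^2 = 7817616 ≡ 3136
(H(m))^128 ≡ 3136^2 = 9834496 ≡ 225
(H(m))^256 ≡ 225^2 = 50625 ≡ 209
(H(m))^512 ≡ 209^2 = 43681 ≡ 2718
(H(m))^1024 ≡ 2718^2 = 7387524 ≡ 1580
1995 = 1024 + 512 + 256 + 128 + 64 + 8 + 2 + 1, so (H(m))^1995 ≡ 1580·2718·209·225·3136·2726·1636·513 ≡ 497 (mod 3151)

497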